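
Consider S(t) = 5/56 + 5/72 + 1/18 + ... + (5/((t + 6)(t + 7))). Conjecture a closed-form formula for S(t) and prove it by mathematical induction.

We claim S(t) = 5t/(7(t + 7)) for all t ≥ 1.
Base case (t = 1): S(1) = 5/56, and the closed form gives 5/56. They agree.
Suppose the result is true for t = j, so S(j) = 5j/(7(j + 7)).
Then S(j+1) = S(j) + (5/((j + 7)(j + 8))) = (5j/(7(j + 7))) + (5/((j + 7)(j + 8))).
Simplifying, S(j+1) = 5(j + 1)/(7(j + 8)) = 5(j+1)/(7((j+1) + 7)),
which is the closed form with t = j+1.
This completes the induction.

S(t) = 5t/(7(t + 7))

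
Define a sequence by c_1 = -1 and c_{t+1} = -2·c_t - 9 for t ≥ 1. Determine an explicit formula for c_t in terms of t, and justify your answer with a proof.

Computing the first terms: c_1 = -1, c_2 = -7, c_3 = 5. This suggests c_t = -(-2)^t - 3.
Base case (t = 1): the formula gives -1 = -1 = c_1.
For the inductive step, assume it holds for an arbitrary p ≥ 1, so c_p = -(-2)^p - 3.
Then c_{p+1} = -2·c_p - 9 = -2·(-(-2)^p - 3) - 9 = -(-2)^(p + 1) - 3,
which is the claimed formula at t = p+1.
By the principle of mathematical induction, the result holds for all t ≥ 1.

c_t = -(-2)^t - 3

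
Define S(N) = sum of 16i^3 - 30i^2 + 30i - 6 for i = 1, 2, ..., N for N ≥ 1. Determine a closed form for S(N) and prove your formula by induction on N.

We claim S(N) = 2N(2N^3 - N^2 + 2N + 2) for all N ≥ 1.
Base case (N = 1): S(1) = 10, and the closed form gives 10. They agree.
Suppose the result is true for N = i, so S(i) = 2i(2i^3 - i^2 + 2i + 2).
Then S(i+1) = S(i) + (16i^3 + 18i^2 + 18i + 10) = (2i(2i^3 - i^2 + 2i + 2)) + (16i^3 + 18i^2 + 18i + 10).
Simplifying, S(i+1) = 2(i + 1)(2i^3 + 5i^2 + 6i + 5) = 2(i+1)(2(i+1)^3 - (i+1)^2 + 2(i+1) + 2),
which is the closed form with N = i+1.
By the principle of mathematical induction, the result holds for all N ≥ 1.

S(N) = 2N(2N^3 - N^2 + 2N + 2)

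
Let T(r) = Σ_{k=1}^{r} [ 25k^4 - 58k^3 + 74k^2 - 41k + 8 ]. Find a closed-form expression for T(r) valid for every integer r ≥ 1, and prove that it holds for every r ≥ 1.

We claim T(r) = r(5r^4 - 2r^3 + 4r^2 + 2r - 1) for all r ≥ 1.
Base case (r = 1): T(1) = 8, and the closed form gives 8. They agree.
Inductive step: suppose the statement holds for some k ≥ 1, so T(k) = k(5k^4 - 2k^3 + 4k^2 + 2k - 1).
Then T(k+1) = T(k) + (25k^4 + 42k^3 + 50k^2 + 33k + 8) = (k(5k^4 - 2k^3 + 4k^2 + 2k - 1)) + (25k^4 + 42k^3 + 50k^2 + 33k + 8).
Simplifying, T(k+1) = (k + 1)(5k^4 + 18k^3 + 28k^2 + 24k + 8) = (k+1)(5(k+1)^4 - 2(k+1)^3 + 4(k+1)^2 + 2(k+1) - 1),
which is the closed form with r = k+1.
This completes the induction.

T(r) = r(5r^4 - 2r^3 + 4r^2 + 2r - 1)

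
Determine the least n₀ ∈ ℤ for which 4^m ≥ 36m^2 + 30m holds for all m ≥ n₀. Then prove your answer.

n₀ = 6

At m = 5: 1024 < 1050, so the inequality fails and n₀ ≥ 6. We prove 4^m ≥ 36m^2 + 30m for all m ≥ 6.
Base case (m = 6): 4^m = 4096 and 36m^2 + 30m = 1476, so 4096 ≥ 1476.
Inductive step: suppose the statement holds for some i ≥ 6, so 4^i ≥ 36i^2 + 30i.
Then 4^(i + 1) = 4·(4^i) ≥ 4·(36i^2 + 30i).
Also, for i ≥ 6 we have 4·(36i^2 + 30i) ≥ 36(i+1)^2 + 30(i+1), since 4·(36i^2 + 30i) − (36(i+1)^2 + 30(i+1)) = 108i^2 + 18i - 66, which is nonnegative for all i ≥ 6.
Combining, 4^(i + 1) ≥ 36(i+1)^2 + 30(i+1).
By the principle of mathematical induction, the result holds for all m ≥ 6.
Hence the smallest such n₀ is 6.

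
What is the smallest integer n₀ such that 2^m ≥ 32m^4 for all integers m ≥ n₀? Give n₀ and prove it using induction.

n₀ = 24

At m = 23: 8388608 < 8954912, so the inequality fails and n₀ ≥ 24. We prove 2^m ≥ 32m^4 for all m ≥ 24.
When m = 24: 2^m = 16777216 and 32m^4 = 10616832, so 16777216 ≥ 10616832.
Suppose the result is true for m = p, so 2^p ≥ 32p^4.
Then 2^(p + 1) = 2·(2^p) ≥ 2·(32p^4).
Also, for p ≥ 24 we have 2·(32p^4) ≥ 32(p+1)^4, since 2 ≥ (1 + 1/p)^4 for all p ≥ 24.
Combining, 2^(p + 1) ≥ 32(p+1)^4.
Hence, by induction on m, the claim holds for every m ≥ 24.
Hence the smallest such n₀ is 24.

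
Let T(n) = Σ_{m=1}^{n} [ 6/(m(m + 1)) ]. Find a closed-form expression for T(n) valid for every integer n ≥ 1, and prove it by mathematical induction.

We claim T(n) = 6n/(n + 1) for all n ≥ 1.
For the base case n = 1: T(1) = 3, and the closed form gives 3. They agree.
Suppose the result is true for n = m, so T(m) = 6m/(m + 1).
Then T(m+1) = T(m) + (6/((m + 1)(m + 2))) = (6m/(m + 1)) + (6/((m + 1)(m + 2))).
Simplifying, T(m+1) = 6(m + 1)/(m + 2) = 6(m+1)/((m+1) + 1),
which is the closed form with n = m+1.
By induction, the statement is established for all n ≥ 1.

T(n) = 6n/(n + 1)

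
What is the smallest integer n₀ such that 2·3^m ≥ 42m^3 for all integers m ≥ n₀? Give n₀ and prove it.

n₀ = 9

At m = 8: 13122 < 21504, so the inequality fails and n₀ ≥ 9. We prove 2·3^m ≥ 42m^3 for all m ≥ 9.
For the base case m = 9: 2·3^m = 39366 and 42m^3 = 30618, so 39366 ≥ 30618.
Inductive step: assume the claim holds for m = p, so 2·3^p ≥ 42p^3.
Then 2·3^(p + 1) = 3·(2·3^p) ≥ 3·(42p^3).
Also, for p ≥ 9 we have 3·(42p^3) ≥ 42(p+1)^3, since 3 ≥ (1 + 1/p)^3 for all p ≥ 9.
Combining, 2·3^(p + 1) ≥ 42(p+1)^3.
By the principle of mathematical induction, the result holds for all m ≥ 9.
Hence the smallest such n₀ is 9.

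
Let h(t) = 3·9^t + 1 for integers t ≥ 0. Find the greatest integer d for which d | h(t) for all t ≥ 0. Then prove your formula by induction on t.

d = 4

Computing the first values: h(0) = 4 and h(1) = 28; gcd(4, 28) = 4, so d ≤ 4.
We prove 4 | 3·9^t + 1 for all t ≥ 0 by induction on t.
Base step (t = 0): h(0) = 4 = 4·(1), so 4 | h(0).
For the inductive step, assume it holds for an arbitrary m ≥ 0, i.e. 4 | h(m). Then
h(m+1) = 3·9^(m+1) + 1 = 9·(3·9^m + 1) - 8 = 9·h(m) - 8. The first term is divisible by 4 by the inductive hypothesis, and -8 is divisible by 4. Hence 4 | h(m+1).
This completes the induction.
Therefore the largest such d is 4.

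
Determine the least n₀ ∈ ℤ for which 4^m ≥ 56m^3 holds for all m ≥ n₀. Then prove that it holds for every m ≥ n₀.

n₀ = 8

At m = 7: 16384 < 19208, so the inequality fails and n₀ ≥ 8. We prove 4^m ≥ 56m^3 for all m ≥ 8.
For the base case m = 8: 4^m = 65536 and 56m^3 = 28672, so 65536 ≥ 28672.
Inductive step: assume the claim holds for m = j, so 4^j ≥ 56j^3.
Then 4^(j + 1) = 4·(4^j) ≥ 4·(56j^3).
Also, for j ≥ 8 we have 4·(56j^3) ≥ 56(j+1)^3, since 4 ≥ (1 + 1/j)^3 for all j ≥ 8.
Combining, 4^(j + 1) ≥ 56(j+1)^3.
Hence, by induction on m, the claim holds for every m ≥ 8.
Hence the smallest such n₀ is 8.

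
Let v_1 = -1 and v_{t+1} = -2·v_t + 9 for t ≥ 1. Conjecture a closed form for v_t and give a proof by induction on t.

v_t = -(-2)^(t + 1) + 3

Computing the first terms: v_1 = -1, v_2 = 11, v_3 = -13. This suggests v_t = -(-2)^(t + 1) + 3.
Base case (t = 1): the formula gives -1 = -1 = v_1.
For the inductive step, assume it holds for an arbitrary p ≥ 1, so v_p = -(-2)^(p + 1) + 3.
Then v_{p+1} = -2·v_p + 9 = -2·(-(-2)^(p + 1) + 3) + 9 = -(-2)^(p + 2) + 3 = -(-2)^((p+1) + 1) + 3,
which is the claimed formula at t = p+1.
This completes the induction.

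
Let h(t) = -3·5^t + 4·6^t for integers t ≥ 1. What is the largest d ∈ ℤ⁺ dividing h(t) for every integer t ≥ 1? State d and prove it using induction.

d = 3

Computing the first values: h(1) = 9 and h(2) = 69; gcd(9, 69) = 3, so d ≤ 3.
We prove 3 | -3·5^t + 4·6^t for all t ≥ 1 by induction on t.
Base step (t = 1): h(1) = 9 = 3·(3), so 3 | h(1).
Inductive step: suppose the statement holds for some p ≥ 1, i.e. 3 | h(p). Then
h(p+1) − 6·h(p) = (-3·5^(p+1) + 4·6^(p+1)) − 6·(-3·5^p + 4·6^p) = (-3)·5^p·(5 − 6) = (3)·5^p. Since 3 | h(p) by the inductive hypothesis, 3 | 6·h(p); and 3 | 3 since 3 = 3·1. Therefore 3 | h(p+1).
By induction, the statement is established for all t ≥ 1.
Therefore the largest such d is 3.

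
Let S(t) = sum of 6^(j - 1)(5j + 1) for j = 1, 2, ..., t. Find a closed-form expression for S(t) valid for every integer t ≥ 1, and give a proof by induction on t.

We claim S(t) = 6^t·t for all t ≥ 1.
When t = 1: S(1) = 6, and the closed form gives 6. They agree.
Suppose the result is true for t = j, so S(j) = 6^j·j.
Then S(j+1) = S(j) + (6^j(5j + 6)) = (6^j·j) + (6^j(5j + 6)).
Simplifying, S(j+1) = 6^(j + 1)(j + 1) = 6^(j+1)·(j+1),
which is the closed form with t = j+1.
This completes the induction.

S(t) = 6^t·t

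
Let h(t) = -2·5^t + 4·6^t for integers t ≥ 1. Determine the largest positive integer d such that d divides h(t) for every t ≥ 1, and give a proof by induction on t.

Computing the first values: h(1) = 14 and h(2) = 94; gcd(14, 94) = 2, so d ≤ 2.
We prove 2 | -2·5^t + 4·6^t for all t ≥ 1 by induction on t.
When t = 1: h(1) = 14 = 2·(7), so 2 | h(1).
Inductive step: assume the claim holds for t = r, i.e. 2 | h(r). Then
h(r+1) − 6·h(r) = (-2·5^(r+1) + 4·6^(r+1)) − 6·(-2·5^r + 4·6^r) = (-2)·5^r·(5 − 6) = (2)·5^r. Since 2 | h(r) by the inductive hypothesis, 2 | 6·h(r); and 2 | 2 since 2 = 2·1. Therefore 2 | h(r+1).
By induction, the statement is established for all t ≥ 1.
Therefore the largest such d is 2.

d = 2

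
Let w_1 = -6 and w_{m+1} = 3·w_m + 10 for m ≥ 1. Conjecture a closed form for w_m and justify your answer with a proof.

Computing the first terms: w_1 = -6, w_2 = -8, w_3 = -14. This suggests w_m = -3^(m - 1) - 5.
Base step (m = 1): the formula gives -6 = -6 = w_1.
Inductive step: assume the claim holds for m = r, so w_r = -3^(r - 1) - 5.
Then w_{r+1} = 3·w_r + 10 = 3·(-3^(r - 1) - 5) + 10 = -3^r - 5 = -3^((r+1) - 1) - 5,
which is the claimed formula at m = r+1.
By the principle of mathematical induction, the result holds for all m ≥ 1.

w_m = -3^(m - 1) - 5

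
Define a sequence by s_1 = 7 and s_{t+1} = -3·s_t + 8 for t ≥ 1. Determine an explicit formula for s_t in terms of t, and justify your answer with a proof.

Computing the first terms: s_1 = 7, s_2 = -13, s_3 = 47. This suggests s_t = 5(-3)^(t - 1) + 2.
Base case (t = 1): the formula gives 7 = 7 = s_1.
Inductive step: suppose the statement holds for some k ≥ 1, so s_k = 5(-3)^(k - 1) + 2.
Then s_{k+1} = -3·s_k + 8 = -3·(5(-3)^(k - 1) + 2) + 8 = 5(-3)^k + 2 = 5(-3)^((k+1) - 1) + 2,
which is the claimed formula at t = k+1.
By the principle of mathematical induction, the result holds for all t ≥ 1.

s_t = 5(-3)^(t - 1) + 2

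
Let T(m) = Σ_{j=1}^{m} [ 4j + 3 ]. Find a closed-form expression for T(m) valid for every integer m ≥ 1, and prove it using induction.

T(m) = m(2m + 5)

We claim T(m) = m(2m + 5) for all m ≥ 1.
Base step (m = 1): T(1) = 7, and the closed form gives 7. They agree.
For the inductive step, assume it holds for an arbitrary j ≥ 1, so T(j) = j(2j + 5).
Then T(j+1) = T(j) + (4j + 7) = (j(2j + 5)) + (4j + 7).
Simplifying, T(j+1) = (j + 1)(2j + 7) = (j+1)(2(j+1) + 5),
which is the closed form with m = j+1.
By induction, the statement is established for all m ≥ 1.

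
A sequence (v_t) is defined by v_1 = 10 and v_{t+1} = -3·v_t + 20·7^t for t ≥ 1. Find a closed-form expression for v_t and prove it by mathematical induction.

v_t = -4(-3)^(t - 1) + 2·7^t

Computing the first terms: v_1 = 10, v_2 = 110, v_3 = 650. This suggests v_t = -4(-3)^(t - 1) + 2·7^t.
When t = 1: the formula gives 10 = 10 = v_1.
Inductive step: suppose the statement holds for some r ≥ 1, so v_r = -4(-3)^(r - 1) + 2·7^r.
Then v_{r+1} = -3·v_r + 20·7^r = -3·(-4(-3)^(r - 1) + 2·7^r) + 20·7^r = -4(-3)^r + 2·7^(r + 1) = -4(-3)^((r+1) - 1) + 2·7^(r+1),
which is the claimed formula at t = r+1.
By the principle of mathematical induction, the result holds for all t ≥ 1.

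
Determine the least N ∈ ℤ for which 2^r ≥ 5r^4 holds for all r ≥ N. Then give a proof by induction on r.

At r = 19: 524288 < 651605, so the inequality fails and N ≥ 20. We prove 2^r ≥ 5r^4 for all r ≥ 20.
Base step (r = 20): 2^r = 1048576 and 5r^4 = 800000, so 1048576 ≥ 800000.
Inductive step: suppose the statement holds for some i ≥ 20, so 2^i ≥ 5i^4.
Then 2^(i + 1) = 2·(2^i) ≥ 2·(5i^4).
Also, for i ≥ 20 we have 2·(5i^4) ≥ 5(i+1)^4, since 2 ≥ (1 + 1/i)^4 for all i ≥ 20.
Combining, 2^(i + 1) ≥ 5(i+1)^4.
By induction, the statement is established for all r ≥ 20.
Hence the smallest such N is 20.

N = 20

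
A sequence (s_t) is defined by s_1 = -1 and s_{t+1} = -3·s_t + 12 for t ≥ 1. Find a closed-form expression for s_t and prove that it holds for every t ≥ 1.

Computing the first terms: s_1 = -1, s_2 = 15, s_3 = -33. This suggests s_t = -4(-3)^(t - 1) + 3.
Base step (t = 1): the formula gives -1 = -1 = s_1.
Inductive step: assume the claim holds for t = k, so s_k = -4(-3)^(k - 1) + 3.
Then s_{k+1} = -3·s_k + 12 = -3·(-4(-3)^(k - 1) + 3) + 12 = -4(-3)^k + 3 = -4(-3)^((k+1) - 1) + 3,
which is the claimed formula at t = k+1.
Hence, by induction on t, the claim holds for every t ≥ 1.

s_t = -4(-3)^(t - 1) + 3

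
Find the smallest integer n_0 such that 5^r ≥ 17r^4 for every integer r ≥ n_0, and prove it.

At r = 6: 15625 < 22032, so the inequality fails and n_0 ≥ 7. We prove 5^r ≥ 17r^4 for all r ≥ 7.
For the base case r = 7: 5^r = 78125 and 17r^4 = 40817, so 78125 ≥ 40817.
Suppose the result is true for r = m, so 5^m ≥ 17m^4.
Then 5^(m + 1) = 5·(5^m) ≥ 5·(17m^4).
Also, for m ≥ 7 we have 5·(17m^4) ≥ 17(m+1)^4, since 5 ≥ (1 + 1/m)^4 for all m ≥ 7.
Combining, 5^(m + 1) ≥ 17(m+1)^4.
This completes the induction.
Hence the smallest such n_0 is 7.

n_0 = 7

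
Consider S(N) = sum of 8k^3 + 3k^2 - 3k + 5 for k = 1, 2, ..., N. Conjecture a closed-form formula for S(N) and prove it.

S(N) = N(2N^3 + 5N^2 + 2N + 4)

We claim S(N) = N(2N^3 + 5N^2 + 2N + 4) for all N ≥ 1.
For the base case N = 1: S(1) = 13, and the closed form gives 13. They agree.
Suppose the result is true for N = k, so S(k) = k(2k^3 + 5k^2 + 2k + 4).
Then S(k+1) = S(k) + (8k^3 + 27k^2 + 27k + 13) = (k(2k^3 + 5k^2 + 2k + 4)) + (8k^3 + 27k^2 + 27k + 13).
Simplifying, S(k+1) = (k + 1)(2k^3 + 11k^2 + 18k + 13) = (k+1)(2(k+1)^3 + 5(k+1)^2 + 2(k+1) + 4),
which is the closed form with N = k+1.
By induction, the statement is established for all N ≥ 1.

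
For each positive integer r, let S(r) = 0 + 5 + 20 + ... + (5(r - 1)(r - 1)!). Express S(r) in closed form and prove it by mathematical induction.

We claim S(r) = 5r! - 5 for all r ≥ 1.
When r = 1: S(1) = 0, and the closed form gives 0. They agree.
Inductive step: assume the claim holds for r = p, so S(p) = 5p! - 5.
Then S(p+1) = S(p) + (5p·p!) = (5p! - 5) + (5p·p!).
Simplifying, S(p+1) = 5(p+1)! - 5,
which is the closed form with r = p+1.
This completes the induction.

S(r) = 5r! - 5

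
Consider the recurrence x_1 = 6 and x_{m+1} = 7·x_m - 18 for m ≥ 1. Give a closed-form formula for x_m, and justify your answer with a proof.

x_m = 3·7^(m - 1) + 3

Computing the first terms: x_1 = 6, x_2 = 24, x_3 = 150. This suggests x_m = 3·7^(m - 1) + 3.
Base step (m = 1): the formula gives 6 = 6 = x_1.
For the inductive step, assume it holds for an arbitrary k ≥ 1, so x_k = 3·7^(k - 1) + 3.
Then x_{k+1} = 7·x_k - 18 = 7·(3·7^(k - 1) + 3) - 18 = 3·7^k + 3 = 3·7^((k+1) - 1) + 3,
which is the claimed formula at m = k+1.
Hence, by induction on m, the claim holds for every m ≥ 1.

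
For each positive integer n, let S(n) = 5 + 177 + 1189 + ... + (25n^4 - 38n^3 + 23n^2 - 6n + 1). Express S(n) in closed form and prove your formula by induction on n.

We claim S(n) = n(5n^4 + 3n^3 - 3n^2 - n + 1) for all n ≥ 1.
Base case (n = 1): S(1) = 5, and the closed form gives 5. They agree.
Suppose the result is true for n = i, so S(i) = i(5i^4 + 3i^3 - 3i^2 - i + 1).
Then S(i+1) = S(i) + (25i^4 + 62i^3 + 59i^2 + 26i + 5) = (i(5i^4 + 3i^3 - 3i^2 - i + 1)) + (25i^4 + 62i^3 + 59i^2 + 26i + 5).
Simplifying, S(i+1) = (i + 1)(5i^4 + 23i^3 + 36i^2 + 22i + 5) = (i+1)(5(i+1)^4 + 3(i+1)^3 - 3(i+1)^2 - (i+1) + 1),
which is the closed form with n = i+1.
By the principle of mathematical induction, the result holds for all n ≥ 1.

S(n) = n(5n^4 + 3n^3 - 3n^2 - n + 1)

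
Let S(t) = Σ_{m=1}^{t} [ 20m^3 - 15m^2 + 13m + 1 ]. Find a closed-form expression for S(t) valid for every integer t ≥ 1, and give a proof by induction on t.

S(t) = t(5t^3 + 5t^2 + 4t + 5)

We claim S(t) = t(5t^3 + 5t^2 + 4t + 5) for all t ≥ 1.
Base case (t = 1): S(1) = 19, and the closed form gives 19. They agree.
Inductive step: suppose the statement holds for some m ≥ 1, so S(m) = m(5m^3 + 5m^2 + 4m + 5).
Then S(m+1) = S(m) + (20m^3 + 45m^2 + 43m + 19) = (m(5m^3 + 5m^2 + 4m + 5)) + (20m^3 + 45m^2 + 43m + 19).
Simplifying, S(m+1) = (m + 1)(5m^3 + 20m^2 + 29m + 19) = (m+1)(5(m+1)^3 + 5(m+1)^2 + 4(m+1) + 5),
which is the closed form with t = m+1.
By induction, the statement is established for all t ≥ 1.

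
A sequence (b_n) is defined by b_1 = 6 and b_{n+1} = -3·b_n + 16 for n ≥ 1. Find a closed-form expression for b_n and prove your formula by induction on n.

b_n = 2(-3)^(n - 1) + 4

Computing the first terms: b_1 = 6, b_2 = -2, b_3 = 22. This suggests b_n = 2(-3)^(n - 1) + 4.
For the base case n = 1: the formula gives 6 = 6 = b_1.
Suppose the result is true for n = i, so b_i = 2(-3)^(i - 1) + 4.
Then b_{i+1} = -3·b_i + 16 = -3·(2(-3)^(i - 1) + 4) + 16 = 2(-3)^i + 4 = 2(-3)^((i+1) - 1) + 4,
which is the claimed formula at n = i+1.
By the principle of mathematical induction, the result holds for all n ≥ 1.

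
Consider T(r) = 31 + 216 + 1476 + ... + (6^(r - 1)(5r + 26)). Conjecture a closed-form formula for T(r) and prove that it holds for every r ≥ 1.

T(r) = 6^r(r + 5) - 5

We claim T(r) = 6^r(r + 5) - 5 for all r ≥ 1.
When r = 1: T(1) = 31, and the closed form gives 31. They agree.
For the inductive step, assume it holds for an arbitrary p ≥ 1, so T(p) = 6^p(p + 5) - 5.
Then T(p+1) = T(p) + (6^p(5p + 31)) = (6^p(p + 5) - 5) + (6^p(5p + 31)).
Simplifying, T(p+1) = 6^(p + 1)p + 6^(p + 2) - 5 = 6^(p+1)((p+1) + 5) - 5,
which is the closed form with r = p+1.
This completes the induction.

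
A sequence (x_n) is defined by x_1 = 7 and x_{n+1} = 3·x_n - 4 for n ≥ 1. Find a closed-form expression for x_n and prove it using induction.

x_n = 5·3^(n - 1) + 2

Computing the first terms: x_1 = 7, x_2 = 17, x_3 = 47. This suggests x_n = 5·3^(n - 1) + 2.
Base step (n = 1): the formula gives 7 = 7 = x_1.
Inductive step: suppose the statement holds for some m ≥ 1, so x_m = 5·3^(m - 1) + 2.
Then x_{m+1} = 3·x_m - 4 = 3·(5·3^(m - 1) + 2) - 4 = 5·3^m + 2 = 5·3^((m+1) - 1) + 2,
which is the claimed formula at n = m+1.
Hence, by induction on n, the claim holds for every n ≥ 1.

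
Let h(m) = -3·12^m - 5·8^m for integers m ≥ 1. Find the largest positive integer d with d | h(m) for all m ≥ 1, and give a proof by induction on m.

d = 4

Computing the first values: h(1) = -76 and h(2) = -752; gcd(-76, -752) = 4, so d ≤ 4.
We prove 4 | -3·12^m - 5·8^m for all m ≥ 1 by induction on m.
When m = 1: h(1) = -76 = 4·(-19), so 4 | h(1).
Inductive step: suppose the statement holds for some r ≥ 1, i.e. 4 | h(r). Then
h(r+1) − 12·h(r) = (-3·12^(r+1) - 5·8^(r+1)) − 12·(-3·12^r - 5·8^r) = (-5)·8^r·(8 − 12) = (20)·8^r. Since 4 | h(r) by the inductive hypothesis, 4 | 12·h(r); and 4 | 20 since 20 = 4·5. Therefore 4 | h(r+1).
By the principle of mathematical induction, the result holds for all m ≥ 1.
Therefore the largest such d is 4.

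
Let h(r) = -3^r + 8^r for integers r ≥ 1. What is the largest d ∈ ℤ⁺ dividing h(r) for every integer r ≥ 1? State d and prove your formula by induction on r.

Computing the first values: h(1) = 5 and h(2) = 55; gcd(5, 55) = 5, so d ≤ 5.
We prove 5 | -3^r + 8^r for all r ≥ 1 by induction on r.
When r = 1: h(1) = 5 = 5·(1), so 5 | h(1).
Inductive step: suppose the statement holds for some p ≥ 1, i.e. 5 | h(p). Then
8^{p+1} − 3^{p+1} = 8·8^p − 3·3^p = 8·(8^p − 3^p) + (5)·3^p. The first term is divisible by 5 by the inductive hypothesis, and the second term (5)·3^p is divisible by 5 since 5 | 5. Hence 5 | h(p+1).
By induction, the statement is established for all r ≥ 1.
Therefore the largest such d is 5.

d = 5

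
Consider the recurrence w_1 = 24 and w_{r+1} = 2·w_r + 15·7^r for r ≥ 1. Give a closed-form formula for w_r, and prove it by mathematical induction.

w_r = 3·2^(r - 1) + 3·7^r

Computing the first terms: w_1 = 24, w_2 = 153, w_3 = 1041. This suggests w_r = 3·2^(r - 1) + 3·7^r.
When r = 1: the formula gives 24 = 24 = w_1.
For the inductive step, assume it holds for an arbitrary m ≥ 1, so w_m = 3·2^(m - 1) + 3·7^m.
Then w_{m+1} = 2·w_m + 15·7^m = 2·(3·2^(m - 1) + 3·7^m) + 15·7^m = 3·2^m + 3·7^(m + 1) = 3·2^((m+1) - 1) + 3·7^(m+1),
which is the claimed formula at r = m+1.
This completes the induction.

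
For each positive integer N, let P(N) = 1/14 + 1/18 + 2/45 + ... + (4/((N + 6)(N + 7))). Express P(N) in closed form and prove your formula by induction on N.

We claim P(N) = 4N/(7(N + 7)) for all N ≥ 1.
For the base case N = 1: P(1) = 1/14, and the closed form gives 1/14. They agree.
Suppose the result is true for N = k, so P(k) = 4k/(7(k + 7)).
Then P(k+1) = P(k) + (4/((k + 7)(k + 8))) = (4k/(7(k + 7))) + (4/((k + 7)(k + 8))).
Simplifying, P(k+1) = 4(k + 1)/(7(k + 8)) = 4(k+1)/(7((k+1) + 7)),
which is the closed form with N = k+1.
By induction, the statement is established for all N ≥ 1.

P(N) = 4N/(7(N + 7))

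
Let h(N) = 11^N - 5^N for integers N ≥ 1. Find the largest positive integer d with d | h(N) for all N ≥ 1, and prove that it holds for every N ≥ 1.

Computing the first values: h(1) = 6 and h(2) = 96; gcd(6, 96) = 6, so d ≤ 6.
We prove 6 | 11^N - 5^N for all N ≥ 1 by induction on N.
Base step (N = 1): h(1) = 6 = 6·(1), so 6 | h(1).
Inductive step: assume the claim holds for N = m, i.e. 6 | h(m). Then
11^{m+1} − 5^{m+1} = 11·11^m − 5·5^m = 11·(11^m − 5^m) + (6)·5^m. The first term is divisible by 6 by the inductive hypothesis, and the second term (6)·5^m is divisible by 6 since 6 | 6. Hence 6 | h(m+1).
Hence, by induction on N, the claim holds for every N ≥ 1.
Therefore the largest such d is 6.

d = 6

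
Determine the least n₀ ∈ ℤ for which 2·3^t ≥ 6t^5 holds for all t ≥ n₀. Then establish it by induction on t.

n₀ = 13

At t = 12: 1062882 < 1492992, so the inequality fails and n₀ ≥ 13. We prove 2·3^t ≥ 6t^5 for all t ≥ 13.
Base step (t = 13): 2·3^t = 3188646 and 6t^5 = 2227758, so 3188646 ≥ 2227758.
Suppose the result is true for t = r, so 2·3^r ≥ 6r^5.
Then 2·3^(r + 1) = 3·(2·3^r) ≥ 3·(6r^5).
Also, for r ≥ 13 we have 3·(6r^5) ≥ 6(r+1)^5, since 3 ≥ (1 + 1/r)^5 for all r ≥ 13.
Combining, 2·3^(r + 1) ≥ 6(r+1)^5.
By the principle of mathematical induction, the result holds for all t ≥ 13.
Hence the smallest such n₀ is 13.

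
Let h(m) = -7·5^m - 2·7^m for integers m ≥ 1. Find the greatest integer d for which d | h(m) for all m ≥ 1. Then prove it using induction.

d = 7

Computing the first values: h(1) = -49 and h(2) = -273; gcd(-49, -273) = 7, so d ≤ 7.
We prove 7 | -7·5^m - 2·7^m for all m ≥ 1 by induction on m.
Base step (m = 1): h(1) = -49 = 7·(-7), so 7 | h(1).
For the inductive step, assume it holds for an arbitrary p ≥ 1, i.e. 7 | h(p). Then
h(p+1) − 7·h(p) = (-7·5^(p+1) - 2·7^(p+1)) − 7·(-7·5^p - 2·7^p) = (-7)·5^p·(5 − 7) = (14)·5^p. Since 7 | h(p) by the inductive hypothesis, 7 | 7·h(p); and 7 | 14 since 14 = 7·2. Therefore 7 | h(p+1).
Hence, by induction on m, the claim holds for every m ≥ 1.
Therefore the largest such d is 7.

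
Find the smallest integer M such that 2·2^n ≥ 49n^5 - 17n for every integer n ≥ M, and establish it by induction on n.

M = 29

At n = 28: 536870912 < 843307556, so the inequality fails and M ≥ 29. We prove 2·2^n ≥ 49n^5 - 17n for all n ≥ 29.
Base step (n = 29): 2·2^n = 1073741824 and 49n^5 - 17n = 1005045808, so 1073741824 ≥ 1005045808.
Inductive step: suppose the statement holds for some j ≥ 29, so 2·2^j ≥ 49j^5 - 17j.
Then 2·2^(j + 1) = 2·(2·2^j) ≥ 2·(49j^5 - 17j).
Also, for j ≥ 29 we have 2·(49j^5 - 17j) ≥ 49(j+1)^5 - 17(j+1), since 2·(49j^5 - 17j) − (49(j+1)^5 - 17(j+1)) = 49j^5 - 245j^4 - 490j^3 - 490j^2 - 262j - 32, which is nonnegative for all j ≥ 29.
Combining, 2·2^(j + 1) ≥ 49(j+1)^5 - 17(j+1).
By the principle of mathematical induction, the result holds for all n ≥ 29.
Hence the smallest such M is 29.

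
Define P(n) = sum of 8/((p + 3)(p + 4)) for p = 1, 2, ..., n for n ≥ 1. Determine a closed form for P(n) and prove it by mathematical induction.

P(n) = 2n/(n + 4)

We claim P(n) = 2n/(n + 4) for all n ≥ 1.
Base case (n = 1): P(1) = 2/5, and the closed form gives 2/5. They agree.
Suppose the result is true for n = p, so P(p) = 2p/(p + 4).
Then P(p+1) = P(p) + (8/((p + 4)(p + 5))) = (2p/(p + 4)) + (8/((p + 4)(p + 5))).
Simplifying, P(p+1) = 2(p + 1)/(p + 5) = 2(p+1)/((p+1) + 4),
which is the closed form with n = p+1.
By induction, the statement is established for all n ≥ 1.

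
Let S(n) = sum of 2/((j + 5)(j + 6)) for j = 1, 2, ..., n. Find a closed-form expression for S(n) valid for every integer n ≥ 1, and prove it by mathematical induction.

We claim S(n) = n/(3(n + 6)) for all n ≥ 1.
When n = 1: S(1) = 1/21, and the closed form gives 1/21. They agree.
For the inductive step, assume it holds for an arbitrary j ≥ 1, so S(j) = j/(3(j + 6)).
Then S(j+1) = S(j) + (2/((j + 6)(j + 7))) = (j/(3(j + 6))) + (2/((j + 6)(j + 7))).
Simplifying, S(j+1) = (j + 1)/(3(j + 7)) = (j+1)/(3((j+1) + 6)),
which is the closed form with n = j+1.
By induction, the statement is established for all n ≥ 1.

S(n) = n/(3(n + 6))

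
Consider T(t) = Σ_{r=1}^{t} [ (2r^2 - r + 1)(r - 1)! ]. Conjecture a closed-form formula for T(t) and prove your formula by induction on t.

We claim T(t) = (2t + 1)t! - 1 for all t ≥ 1.
Base case (t = 1): T(1) = 2, and the closed form gives 2. They agree.
Inductive step: suppose the statement holds for some r ≥ 1, so T(r) = (2r + 1)r! - 1.
Then T(r+1) = T(r) + ((2r^2 + 3r + 2)r!) = ((2r + 1)r! - 1) + ((2r^2 + 3r + 2)r!).
Simplifying, T(r+1) = (2(r+1) + 1)(r+1)! - 1,
which is the closed form with t = r+1.
By induction, the statement is established for all t ≥ 1.

T(t) = (2t + 1)t! - 1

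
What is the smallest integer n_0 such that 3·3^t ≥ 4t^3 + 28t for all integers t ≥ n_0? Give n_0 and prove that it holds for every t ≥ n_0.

n_0 = 5

At t = 4: 243 < 368, so the inequality fails and n_0 ≥ 5. We prove 3·3^t ≥ 4t^3 + 28t for all t ≥ 5.
Base step (t = 5): 3·3^t = 729 and 4t^3 + 28t = 640, so 729 ≥ 640.
Inductive step: assume the claim holds for t = i, so 3·3^i ≥ 4i^3 + 28i.
Then 3·3^(i + 1) = 3·(3·3^i) ≥ 3·(4i^3 + 28i).
Also, for i ≥ 5 we have 3·(4i^3 + 28i) ≥ 4(i+1)^3 + 28(i+1), since 3·(4i^3 + 28i) − (4(i+1)^3 + 28(i+1)) = 8i^3 - 12i^2 + 44i - 32, which is nonnegative for all i ≥ 5.
Combining, 3·3^(i + 1) ≥ 4(i+1)^3 + 28(i+1).
This completes the induction.
Hence the smallest such n_0 is 5.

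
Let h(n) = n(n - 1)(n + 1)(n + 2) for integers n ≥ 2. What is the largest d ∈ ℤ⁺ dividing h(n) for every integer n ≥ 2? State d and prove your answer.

d = 24

Computing the first values: h(2) = 24 and h(3) = 120; gcd(24, 120) = 24, so d ≤ 24.
We prove 24 | n(n - 1)(n + 1)(n + 2) for all n ≥ 2 by induction on n.
Base case (n = 2): h(2) = 24 = 24·(1), so 24 | h(2).
Inductive step: suppose the statement holds for some p ≥ 2, i.e. 24 | h(p). Then
h(p+1) − h(p) = p·(p+1)·(p+2)·(p+3) − (p-1)·p·(p+1)·(p+2) = p·(p+1)·(p+2)·[(p+3) − (p-1)] = 4·p·(p+1)·(p+2). The product of 3 consecutive integers is divisible by (3)! = 6, so h(p+1) − h(p) is divisible by 4·6 = 24. By the inductive hypothesis 24 | h(p), hence 24 | h(p+1).
By induction, the statement is established for all n ≥ 2.
Therefore the largest such d is 24.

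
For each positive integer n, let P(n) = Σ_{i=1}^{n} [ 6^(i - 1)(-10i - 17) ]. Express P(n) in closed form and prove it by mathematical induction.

P(n) = -6^n(2n + 3) + 3

We claim P(n) = -6^n(2n + 3) + 3 for all n ≥ 1.
Base case (n = 1): P(1) = -27, and the closed form gives -27. They agree.
Suppose the result is true for n = i, so P(i) = -6^i(2i + 3) + 3.
Then P(i+1) = P(i) + (6^i(-10i - 27)) = (-6^i(2i + 3) + 3) + (6^i(-10i - 27)).
Simplifying, P(i+1) = -12·6^i·i - 30·6^i + 3 = -6^(i+1)(2(i+1) + 3) + 3,
which is the closed form with n = i+1.
By the principle of mathematical induction, the result holds for all n ≥ 1.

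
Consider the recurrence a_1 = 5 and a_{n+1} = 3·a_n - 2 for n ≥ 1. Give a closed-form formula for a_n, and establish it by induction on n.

Computing the first terms: a_1 = 5, a_2 = 13, a_3 = 37. This suggests a_n = 4·3^(n - 1) + 1.
Base case (n = 1): the formula gives 5 = 5 = a_1.
Inductive step: assume the claim holds for n = k, so a_k = 4·3^(k - 1) + 1.
Then a_{k+1} = 3·a_k - 2 = 3·(4·3^(k - 1) + 1) - 2 = 4·3^k + 1 = 4·3^((k+1) - 1) + 1,
which is the claimed formula at n = k+1.
By the principle of mathematical induction, the result holds for all n ≥ 1.

a_n = 4·3^(n - 1) + 1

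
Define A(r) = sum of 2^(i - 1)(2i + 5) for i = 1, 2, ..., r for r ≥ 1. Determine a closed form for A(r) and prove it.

We claim A(r) = 2^r(2r + 3) - 3 for all r ≥ 1.
Base step (r = 1): A(1) = 7, and the closed form gives 7. They agree.
Inductive step: suppose the statement holds for some i ≥ 1, so A(i) = 2^i(2i + 3) - 3.
Then A(i+1) = A(i) + (2^i(2i + 7)) = (2^i(2i + 3) - 3) + (2^i(2i + 7)).
Simplifying, A(i+1) = 4·2^i·i + 10·2^i - 3 = 2^(i+1)(2(i+1) + 3) - 3,
which is the closed form with r = i+1.
This completes the induction.

A(r) = 2^r(2r + 3) - 3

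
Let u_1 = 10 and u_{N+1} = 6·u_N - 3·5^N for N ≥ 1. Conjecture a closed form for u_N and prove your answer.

u_N = 3·5^N - 5·6^(N - 1)

Computing the first terms: u_1 = 10, u_2 = 45, u_3 = 195. This suggests u_N = 3·5^N - 5·6^(N - 1).
When N = 1: the formula gives 10 = 10 = u_1.
Inductive step: assume the claim holds for N = k, so u_k = 3·5^k - 5·6^(k - 1).
Then u_{k+1} = 6·u_k - 3·5^k = 6·(3·5^k - 5·6^(k - 1)) - 3·5^k = 3·5^(k + 1) - 5·6^k = 3·5^(k+1) - 5·6^((k+1) - 1),
which is the claimed formula at N = k+1.
Hence, by induction on N, the claim holds for every N ≥ 1.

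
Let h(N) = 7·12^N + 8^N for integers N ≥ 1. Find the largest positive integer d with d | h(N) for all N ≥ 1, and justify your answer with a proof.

Computing the first values: h(1) = 92 and h(2) = 1072; gcd(92, 1072) = 4, so d ≤ 4.
We prove 4 | 7·12^N + 8^N for all N ≥ 1 by induction on N.
For the base case N = 1: h(1) = 92 = 4·(23), so 4 | h(1).
Inductive step: suppose the statement holds for some k ≥ 1, i.e. 4 | h(k). Then
h(k+1) − 12·h(k) = (7·12^(k+1) + 8^(k+1)) − 12·(7·12^k + 8^k) = (1)·8^k·(8 − 12) = (-4)·8^k. Since 4 | h(k) by the inductive hypothesis, 4 | 12·h(k); and 4 | -4 since -4 = 4·-1. Therefore 4 | h(k+1).
This completes the induction.
Therefore the largest such d is 4.

d = 4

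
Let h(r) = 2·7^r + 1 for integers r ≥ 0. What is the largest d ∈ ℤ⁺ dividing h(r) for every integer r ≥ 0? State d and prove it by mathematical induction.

d = 3

Computing the first values: h(0) = 3 and h(1) = 15; gcd(3, 15) = 3, so d ≤ 3.
We prove 3 | 2·7^r + 1 for all r ≥ 0 by induction on r.
When r = 0: h(0) = 3 = 3·(1), so 3 | h(0).
Inductive step: assume the claim holds for r = p, i.e. 3 | h(p). Then
h(p+1) = 2·7^(p+1) + 1 = 7·(2·7^p + 1) - 6 = 7·h(p) - 6. The first term is divisible by 3 by the inductive hypothesis, and -6 is divisible by 3. Hence 3 | h(p+1).
Hence, by induction on r, the claim holds for every r ≥ 0.
Therefore the largest such d is 3.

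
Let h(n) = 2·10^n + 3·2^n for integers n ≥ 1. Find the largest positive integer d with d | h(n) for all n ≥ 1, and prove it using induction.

d = 2

Computing the first values: h(1) = 26 and h(2) = 212; gcd(26, 212) = 2, so d ≤ 2.
We prove 2 | 2·10^n + 3·2^n for all n ≥ 1 by induction on n.
Base case (n = 1): h(1) = 26 = 2·(13), so 2 | h(1).
Suppose the result is true for n = r, i.e. 2 | h(r). Then
h(r+1) − 10·h(r) = (2·10^(r+1) + 3·2^(r+1)) − 10·(2·10^r + 3·2^r) = (3)·2^r·(2 − 10) = (-24)·2^r. Since 2 | h(r) by the inductive hypothesis, 2 | 10·h(r); and 2 | -24 since -24 = 2·-12. Therefore 2 | h(r+1).
By the principle of mathematical induction, the result holds for all n ≥ 1.
Therefore the largest such d is 2.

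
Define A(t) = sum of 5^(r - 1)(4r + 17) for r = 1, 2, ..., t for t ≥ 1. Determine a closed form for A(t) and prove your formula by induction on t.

We claim A(t) = 5^t(t + 4) - 4 for all t ≥ 1.
Base step (t = 1): A(1) = 21, and the closed form gives 21. They agree.
Suppose the result is true for t = r, so A(r) = 5^r(r + 4) - 4.
Then A(r+1) = A(r) + (5^r(4r + 21)) = (5^r(r + 4) - 4) + (5^r(4r + 21)).
Simplifying, A(r+1) = 5^(r + 1)r + 5^(r + 2) - 4 = 5^(r+1)((r+1) + 4) - 4,
which is the closed form with t = r+1.
Hence, by induction on t, the claim holds for every t ≥ 1.

A(t) = 5^t(t + 4) - 4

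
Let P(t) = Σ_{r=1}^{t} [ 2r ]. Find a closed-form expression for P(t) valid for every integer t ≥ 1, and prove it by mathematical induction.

We claim P(t) = t(t + 1) for all t ≥ 1.
For the base case t = 1: P(1) = 2, and the closed form gives 2. They agree.
Inductive step: suppose the statement holds for some r ≥ 1, so P(r) = r(r + 1).
Then P(r+1) = P(r) + (2r + 2) = (r(r + 1)) + (2r + 2).
Simplifying, P(r+1) = (r + 1)(r + 2) = (r+1)((r+1) + 1),
which is the closed form with t = r+1.
Hence, by induction on t, the claim holds for every t ≥ 1.

P(t) = t(t + 1)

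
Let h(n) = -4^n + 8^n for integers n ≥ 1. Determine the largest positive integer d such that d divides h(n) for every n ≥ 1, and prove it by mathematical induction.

Computing the first values: h(1) = 4 and h(2) = 48; gcd(4, 48) = 4, so d ≤ 4.
We prove 4 | -4^n + 8^n for all n ≥ 1 by induction on n.
Base step (n = 1): h(1) = 4 = 4·(1), so 4 | h(1).
Suppose the result is true for n = m, i.e. 4 | h(m). Then
8^{m+1} − 4^{m+1} = 8·8^m − 4·4^m = 8·(8^m − 4^m) + (4)·4^m. The first term is divisible by 4 by the inductive hypothesis, and the second term (4)·4^m is divisible by 4 since 4 | 4. Hence 4 | h(m+1).
By induction, the statement is established for all n ≥ 1.
Therefore the largest such d is 4.

d = 4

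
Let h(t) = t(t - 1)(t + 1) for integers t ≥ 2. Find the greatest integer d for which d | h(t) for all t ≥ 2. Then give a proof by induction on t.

Computing the first values: h(2) = 6 and h(3) = 24; gcd(6, 24) = 6, so d ≤ 6.
We prove 6 | t(t - 1)(t + 1) for all t ≥ 2 by induction on t.
When t = 2: h(2) = 6 = 6·(1), so 6 | h(2).
Inductive step: suppose the statement holds for some r ≥ 2, i.e. 6 | h(r). Then
h(r+1) − h(r) = r·(r+1)·(r+2) − (r-1)·r·(r+1) = r·(r+1)·[(r+2) − (r-1)] = 3·r·(r+1). The product of 2 consecutive integers is divisible by (2)! = 2, so h(r+1) − h(r) is divisible by 3·2 = 6. By the inductive hypothesis 6 | h(r), hence 6 | h(r+1).
By the principle of mathematical induction, the result holds for all t ≥ 2.
Therefore the largest such d is 6.

d = 6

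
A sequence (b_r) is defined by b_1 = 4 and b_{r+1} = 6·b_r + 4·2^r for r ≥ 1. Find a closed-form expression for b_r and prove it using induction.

b_r = -2^r + 6^r

Computing the first terms: b_1 = 4, b_2 = 32, b_3 = 208. This suggests b_r = -2^r + 6^r.
Base case (r = 1): the formula gives 4 = 4 = b_1.
Suppose the result is true for r = i, so b_i = -2^i + 6^i.
Then b_{i+1} = 6·b_i + 4·2^i = 6·(-2^i + 6^i) + 4·2^i = -2^(i + 1) + 6^(i + 1),
which is the claimed formula at r = i+1.
By the principle of mathematical induction, the result holds for all r ≥ 1.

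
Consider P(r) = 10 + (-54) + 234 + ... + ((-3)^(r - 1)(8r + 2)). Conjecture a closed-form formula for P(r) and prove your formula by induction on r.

We claim P(r) = -(-3)^r(2r + 1) + 1 for all r ≥ 1.
Base step (r = 1): P(1) = 10, and the closed form gives 10. They agree.
Inductive step: assume the claim holds for r = i, so P(i) = -(-3)^i(2i + 1) + 1.
Then P(i+1) = P(i) + ((-3)^i(8i + 10)) = (-(-3)^i(2i + 1) + 1) + ((-3)^i(8i + 10)).
Simplifying, P(i+1) = 6(-3)^i·i + 9(-3)^i + 1 = -(-3)^(i+1)(2(i+1) + 1) + 1,
which is the closed form with r = i+1.
By induction, the statement is established for all r ≥ 1.

P(r) = -(-3)^r(2r + 1) + 1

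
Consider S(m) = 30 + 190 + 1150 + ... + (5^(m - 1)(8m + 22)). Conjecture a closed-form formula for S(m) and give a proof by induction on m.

We claim S(m) = 5^m(2m + 5) - 5 for all m ≥ 1.
For the base case m = 1: S(1) = 30, and the closed form gives 30. They agree.
Inductive step: suppose the statement holds for some i ≥ 1, so S(i) = 5^i(2i + 5) - 5.
Then S(i+1) = S(i) + (5^i(8i + 30)) = (5^i(2i + 5) - 5) + (5^i(8i + 30)).
Simplifying, S(i+1) = 10·5^i·i + 35·5^i - 5 = 5^(i+1)(2(i+1) + 5) - 5,
which is the closed form with m = i+1.
This completes the induction.

S(m) = 5^m(2m + 5) - 5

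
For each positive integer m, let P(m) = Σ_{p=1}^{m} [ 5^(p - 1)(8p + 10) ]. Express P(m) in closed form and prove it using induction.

We claim P(m) = 2·5^m(m + 1) - 2 for all m ≥ 1.
When m = 1: P(1) = 18, and the closed form gives 18. They agree.
Inductive step: assume the claim holds for m = p, so P(p) = 2·5^p(p + 1) - 2.
Then P(p+1) = P(p) + (5^p(8p + 18)) = (2·5^p(p + 1) - 2) + (5^p(8p + 18)).
Simplifying, P(p+1) = 10·5^p·p + 20·5^p - 2 = 2·5^(p+1)((p+1) + 1) - 2,
which is the closed form with m = p+1.
This completes the induction.

P(m) = 2·5^m(m + 1) - 2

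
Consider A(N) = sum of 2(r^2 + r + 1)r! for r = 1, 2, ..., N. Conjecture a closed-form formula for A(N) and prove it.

We claim A(N) = (2N + 2)(N + 1)! - 2 for all N ≥ 1.
Base case (N = 1): A(1) = 6, and the closed form gives 6. They agree.
Inductive step: assume the claim holds for N = r, so A(r) = (2r + 2)(r + 1)! - 2.
Then A(r+1) = A(r) + (2(r^2 + 3r + 3)(r + 1)!) = ((2r + 2)(r + 1)! - 2) + (2(r^2 + 3r + 3)(r + 1)!).
Simplifying, A(r+1) = (2(r+1) + 2)((r+1) + 1)! - 2,
which is the closed form with N = r+1.
This completes the induction.

A(N) = (2N + 2)(N + 1)! - 2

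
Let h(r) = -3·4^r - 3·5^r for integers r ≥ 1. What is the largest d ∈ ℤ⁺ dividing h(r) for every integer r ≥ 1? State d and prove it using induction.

d = 3

Computing the first values: h(1) = -27 and h(2) = -123; gcd(-27, -123) = 3, so d ≤ 3.
We prove 3 | -3·4^r - 3·5^r for all r ≥ 1 by induction on r.
When r = 1: h(1) = -27 = 3·(-9), so 3 | h(1).
For the inductive step, assume it holds for an arbitrary p ≥ 1, i.e. 3 | h(p). Then
h(p+1) − 5·h(p) = (-3·4^(p+1) - 3·5^(p+1)) − 5·(-3·4^p - 3·5^p) = (-3)·4^p·(4 − 5) = (3)·4^p. Since 3 | h(p) by the inductive hypothesis, 3 | 5·h(p); and 3 | 3 since 3 = 3·1. Therefore 3 | h(p+1).
This completes the induction.
Therefore the largest such d is 3.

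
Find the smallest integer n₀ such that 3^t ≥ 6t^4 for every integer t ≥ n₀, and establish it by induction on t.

At t = 10: 59049 < 60000, so the inequality fails and n₀ ≥ 11. We prove 3^t ≥ 6t^4 for all t ≥ 11.
Base step (t = 11): 3^t = 177147 and 6t^4 = 87846, so 177147 ≥ 87846.
Inductive step: assume the claim holds for t = i, so 3^i ≥ 6i^4.
Then 3^(i + 1) = 3·(3^i) ≥ 3·(6i^4).
Also, for i ≥ 11 we have 3·(6i^4) ≥ 6(i+1)^4, since 3 ≥ (1 + 1/i)^4 for all i ≥ 11.
Combining, 3^(i + 1) ≥ 6(i+1)^4.
Hence, by induction on t, the claim holds for every t ≥ 11.
Hence the smallest such n₀ is 11.

n₀ = 11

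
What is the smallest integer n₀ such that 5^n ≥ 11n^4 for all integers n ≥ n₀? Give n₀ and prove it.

At n = 5: 3125 < 6875, so the inequality fails and n₀ ≥ 6. We prove 5^n ≥ 11n^4 for all n ≥ 6.
Base case (n = 6): 5^n = 15625 and 11n^4 = 14256, so 15625 ≥ 14256.
For the inductive step, assume it holds for an arbitrary i ≥ 6, so 5^i ≥ 11i^4.
Then 5^(i + 1) = 5·(5^i) ≥ 5·(11i^4).
Also, for i ≥ 6 we have 5·(11i^4) ≥ 11(i+1)^4, since 5 ≥ (1 + 1/i)^4 for all i ≥ 6.
Combining, 5^(i + 1) ≥ 11(i+1)^4.
By the principle of mathematical induction, the result holds for all n ≥ 6.
Hence the smallest such n₀ is 6.

n₀ = 6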